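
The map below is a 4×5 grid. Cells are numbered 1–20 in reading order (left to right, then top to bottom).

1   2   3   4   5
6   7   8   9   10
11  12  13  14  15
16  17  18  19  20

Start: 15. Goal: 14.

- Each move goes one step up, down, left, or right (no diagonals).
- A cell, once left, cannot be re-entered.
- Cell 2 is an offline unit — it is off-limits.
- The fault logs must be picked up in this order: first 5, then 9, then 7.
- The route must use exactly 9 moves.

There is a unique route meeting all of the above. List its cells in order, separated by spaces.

The waypoints must appear in the order 5, 9, 7, with no cell reused.
Route from 15: up 2 to 5, left 1 to 4, down 1 to 9, left 2 to 7, down 1 to 12, right 2 to 14 — 9 moves in all.
Check: order respected (5 at step 2, 9 at step 4, 7 at step 6); 9 moves as required.

15 10 5 4 9 8 7 12 13 14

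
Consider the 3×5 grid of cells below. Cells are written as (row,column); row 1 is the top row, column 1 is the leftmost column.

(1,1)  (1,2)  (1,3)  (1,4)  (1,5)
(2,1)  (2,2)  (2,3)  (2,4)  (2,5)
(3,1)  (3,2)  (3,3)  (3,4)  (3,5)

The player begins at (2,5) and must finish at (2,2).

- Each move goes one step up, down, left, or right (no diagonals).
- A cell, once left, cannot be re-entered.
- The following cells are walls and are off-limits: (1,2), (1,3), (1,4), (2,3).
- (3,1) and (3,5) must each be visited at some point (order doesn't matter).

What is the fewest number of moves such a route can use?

7

Any route passes through (3,1) and (3,5) in some order between (2,5) and (2,2). Summing Manhattan distances along each leg and taking the cheapest ordering ((2,5) → (3,5) → (3,1) → (2,2)) gives a lower bound of 1 + 4 + 2 = 7 moves.
A route of 7 moves achieves this: (2,5) → (3,5) → (3,4) → (3,3) → (3,2) → (3,1) → (2,1) → (2,2).
Since 7 matches the lower bound, it is optimal.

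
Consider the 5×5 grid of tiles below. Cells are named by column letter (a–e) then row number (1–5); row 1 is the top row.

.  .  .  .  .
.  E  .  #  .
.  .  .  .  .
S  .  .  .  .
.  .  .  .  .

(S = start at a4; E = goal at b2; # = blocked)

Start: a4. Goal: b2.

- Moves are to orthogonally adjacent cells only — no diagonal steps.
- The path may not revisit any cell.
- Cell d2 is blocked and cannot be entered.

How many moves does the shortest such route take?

The Manhattan distance from a4 to b2 is |4−2| + |1−2| = 3, so at least 3 moves are needed.
A route of 3 moves achieves this: a4 → a3 → a2 → b2.
Since 3 matches the lower bound, it is optimal.

3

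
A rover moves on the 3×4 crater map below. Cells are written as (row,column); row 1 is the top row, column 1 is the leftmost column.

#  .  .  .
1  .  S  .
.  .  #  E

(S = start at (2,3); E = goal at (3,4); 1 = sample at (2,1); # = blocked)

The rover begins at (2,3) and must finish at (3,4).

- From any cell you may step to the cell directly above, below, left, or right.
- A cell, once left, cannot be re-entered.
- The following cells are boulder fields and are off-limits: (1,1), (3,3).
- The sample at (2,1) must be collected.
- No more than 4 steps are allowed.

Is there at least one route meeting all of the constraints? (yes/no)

no

Even ignoring the no-revisit rule, getting from (2,3) to (3,4) via (2,1) needs at least 2 + 4 = 6 moves (Manhattan distance per leg), which exceeds the 4-move limit.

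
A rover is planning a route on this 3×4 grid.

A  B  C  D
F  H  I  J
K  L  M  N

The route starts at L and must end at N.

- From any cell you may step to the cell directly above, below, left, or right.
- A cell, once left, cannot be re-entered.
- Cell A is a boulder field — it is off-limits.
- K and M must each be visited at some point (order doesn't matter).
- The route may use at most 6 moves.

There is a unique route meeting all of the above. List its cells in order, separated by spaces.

L K F H I M N

The 6-move cap with required stops at K, M leaves no slack for detours.
Route from L: left 1 to K, up 1 to F, right 2 to I, down 1 to M, right 1 to N — 6 moves in all.
Check: all required cells visited; 6 ≤ 6 moves.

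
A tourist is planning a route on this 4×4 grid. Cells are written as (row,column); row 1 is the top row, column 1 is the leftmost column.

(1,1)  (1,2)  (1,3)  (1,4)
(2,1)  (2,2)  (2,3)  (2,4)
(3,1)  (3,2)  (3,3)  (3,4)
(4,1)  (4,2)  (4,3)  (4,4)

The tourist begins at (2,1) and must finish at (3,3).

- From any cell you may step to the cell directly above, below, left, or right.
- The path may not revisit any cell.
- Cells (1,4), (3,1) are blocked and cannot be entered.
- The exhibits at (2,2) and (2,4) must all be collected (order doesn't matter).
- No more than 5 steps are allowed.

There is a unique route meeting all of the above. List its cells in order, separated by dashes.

(2,1) - (2,2) - (2,3) - (2,4) - (3,4) - (3,3)

The 5-move cap with required stops at (2,2), (2,4) leaves no slack for detours.
Route from (2,1): right 3 to (2,4), down 1 to (3,4), left 1 to (3,3) — 5 moves in all.
Check: all required cells visited; 5 ≤ 5 moves.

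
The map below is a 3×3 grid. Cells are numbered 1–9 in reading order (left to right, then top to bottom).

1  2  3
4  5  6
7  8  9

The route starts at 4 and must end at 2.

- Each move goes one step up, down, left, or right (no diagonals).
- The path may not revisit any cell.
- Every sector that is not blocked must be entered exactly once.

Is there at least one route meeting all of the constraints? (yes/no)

Colour the cells like a checkerboard: each orthogonal step flips colour, so a Hamiltonian route alternates colours. Here there are 5 cells of one colour and 4 of the other, with start on the same colour as the goal — the counts and endpoints can't be arranged into an alternating sequence of length 9, so no Hamiltonian route exists.

no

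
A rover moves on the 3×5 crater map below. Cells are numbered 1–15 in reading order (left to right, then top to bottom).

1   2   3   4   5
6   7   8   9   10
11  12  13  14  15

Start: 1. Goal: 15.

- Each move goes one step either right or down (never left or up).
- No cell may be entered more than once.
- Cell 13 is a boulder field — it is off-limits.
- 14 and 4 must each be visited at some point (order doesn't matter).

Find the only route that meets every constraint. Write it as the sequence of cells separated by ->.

Moves only go right or down, so the column and row indices never decrease.
Route from 1: right 3 to 4, down 2 to 14, right 1 to 15 — 6 moves in all.
Check: all required cells visited.

1 -> 2 -> 3 -> 4 -> 9 -> 14 -> 15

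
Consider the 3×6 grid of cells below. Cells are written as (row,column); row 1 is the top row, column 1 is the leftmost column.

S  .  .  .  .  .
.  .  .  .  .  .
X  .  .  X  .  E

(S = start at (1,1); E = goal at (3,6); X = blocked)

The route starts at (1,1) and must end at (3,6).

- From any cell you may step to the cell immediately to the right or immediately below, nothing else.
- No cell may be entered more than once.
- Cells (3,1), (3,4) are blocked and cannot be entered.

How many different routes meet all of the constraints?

A right/down-only route from (1,1) to (3,6) makes exactly 2 down-moves and 5 right-moves in some order.
With no other constraints that would be C(7,2) = 21 routes.
Subtract routes through each blocked cell (inclusion–exclusion for overlaps): − through (3,1): 1 − through (3,4): 10 + through (3,1)&(3,4): 1 → 11.
That gives 11 routes.

11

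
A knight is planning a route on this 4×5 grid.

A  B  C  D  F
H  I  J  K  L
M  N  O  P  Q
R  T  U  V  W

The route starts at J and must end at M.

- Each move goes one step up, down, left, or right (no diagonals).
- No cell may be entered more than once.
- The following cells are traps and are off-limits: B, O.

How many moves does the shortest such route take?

3

The Manhattan distance from J to M is |2−3| + |3−1| = 3, so at least 3 moves are needed.
A route of 3 moves achieves this: J → I → N → M.
Since 3 matches the lower bound, it is optimal.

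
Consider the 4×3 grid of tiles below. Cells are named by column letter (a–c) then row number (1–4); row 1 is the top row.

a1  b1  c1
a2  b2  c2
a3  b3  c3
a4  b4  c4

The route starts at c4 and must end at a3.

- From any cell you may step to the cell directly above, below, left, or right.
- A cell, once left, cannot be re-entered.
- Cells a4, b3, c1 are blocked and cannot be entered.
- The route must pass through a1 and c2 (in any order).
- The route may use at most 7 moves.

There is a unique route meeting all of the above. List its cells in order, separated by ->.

Any route must reach a1 and c2 and still end at a3 within 7 moves, so the order of the required stops is forced.
Route from c4: 2× up (reaching c2), left to b2, up to b1, left to a1, 2× down (reaching a3) — 7 moves in all.
Check: all required cells visited; 7 ≤ 7 moves.

c4 -> c3 -> c2 -> b2 -> b1 -> a1 -> a2 -> a3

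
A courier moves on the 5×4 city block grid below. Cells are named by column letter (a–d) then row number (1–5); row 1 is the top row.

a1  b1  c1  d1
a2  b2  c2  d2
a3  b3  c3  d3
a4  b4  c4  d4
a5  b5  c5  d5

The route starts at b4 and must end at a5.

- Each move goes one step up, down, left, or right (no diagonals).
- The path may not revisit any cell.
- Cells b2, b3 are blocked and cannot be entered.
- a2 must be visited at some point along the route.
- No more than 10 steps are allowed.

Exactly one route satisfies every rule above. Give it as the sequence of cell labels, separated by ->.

The budget equals the shortest possible length, so every move has to be on a shortest route through the required cells.
Route from b4: right 1 to c4, up 3 to c1, left 2 to a1, down 4 to a5 — 10 moves in all.
Check: all required cells visited; 10 ≤ 10 moves.

b4 -> c4 -> c3 -> c2 -> c1 -> b1 -> a1 -> a2 -> a3 -> a4 -> a5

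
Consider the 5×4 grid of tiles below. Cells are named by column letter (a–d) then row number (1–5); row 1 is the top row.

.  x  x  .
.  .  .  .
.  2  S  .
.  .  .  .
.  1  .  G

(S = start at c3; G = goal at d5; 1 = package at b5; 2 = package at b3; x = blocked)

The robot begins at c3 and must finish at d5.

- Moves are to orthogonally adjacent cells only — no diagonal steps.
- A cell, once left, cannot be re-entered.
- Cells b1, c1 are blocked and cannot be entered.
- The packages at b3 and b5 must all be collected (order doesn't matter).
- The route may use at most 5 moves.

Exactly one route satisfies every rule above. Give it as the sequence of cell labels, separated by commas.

c3, b3, b4, b5, c5, d5

The 5-move cap with required stops at b3, b5 leaves no slack for detours.
Route from c3: left to b3, 2× down (reaching b5), 2× right (reaching d5) — 5 moves in all.
Check: all required cells visited; 5 ≤ 5 moves.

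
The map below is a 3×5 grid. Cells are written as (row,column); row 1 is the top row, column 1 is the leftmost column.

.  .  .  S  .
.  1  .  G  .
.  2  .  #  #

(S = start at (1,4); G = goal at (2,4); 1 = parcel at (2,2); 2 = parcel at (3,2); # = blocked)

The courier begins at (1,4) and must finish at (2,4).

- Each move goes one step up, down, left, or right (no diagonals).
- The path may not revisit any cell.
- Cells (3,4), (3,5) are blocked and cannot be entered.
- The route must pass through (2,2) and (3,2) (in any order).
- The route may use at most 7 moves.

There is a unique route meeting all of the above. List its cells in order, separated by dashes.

(1,4) - (1,3) - (1,2) - (2,2) - (3,2) - (3,3) - (2,3) - (2,4)

Any route must reach (2,2) and (3,2) and still end at (2,4) within 7 moves, so the order of the required stops is forced.
Route from (1,4): 2× left (reaching (1,2)), 2× down (reaching (3,2)), right to (3,3), up to (2,3), right to (2,4) — 7 moves in all.
Check: all required cells visited; 7 ≤ 7 moves.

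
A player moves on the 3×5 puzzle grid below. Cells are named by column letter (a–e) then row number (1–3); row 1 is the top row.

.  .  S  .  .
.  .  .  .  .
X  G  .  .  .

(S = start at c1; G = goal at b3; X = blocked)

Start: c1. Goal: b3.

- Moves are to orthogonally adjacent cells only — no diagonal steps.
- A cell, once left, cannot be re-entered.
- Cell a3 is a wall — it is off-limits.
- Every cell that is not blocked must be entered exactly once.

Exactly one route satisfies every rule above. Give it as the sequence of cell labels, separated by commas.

Need to visit all 14 open cells exactly once, starting at c1 and ending at b3.
Cell e3 has only two open neighbours (e2 and d3), so the path must pass straight through it: one of those is the cell it's entered from and the other is where it exits.
Route from c1: 2× left (reaching a1), down to a2, 3× right (reaching d2), up to d1, right to e1, 2× down (reaching e3), 3× left (reaching b3) — 13 moves in all.
Check: all 14 open cells covered.

c1, b1, a1, a2, b2, c2, d2, d1, e1, e2, e3, d3, c3, b3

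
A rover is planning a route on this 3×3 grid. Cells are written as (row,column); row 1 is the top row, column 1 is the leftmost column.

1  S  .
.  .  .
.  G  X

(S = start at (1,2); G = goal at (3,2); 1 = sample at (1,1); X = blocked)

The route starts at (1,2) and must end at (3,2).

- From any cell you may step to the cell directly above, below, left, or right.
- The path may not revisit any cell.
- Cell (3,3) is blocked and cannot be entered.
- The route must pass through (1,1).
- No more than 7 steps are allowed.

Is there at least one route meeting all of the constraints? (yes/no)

yes

One route that works: (1,2) → (1,1) → (2,1) → (3,1) → (3,2).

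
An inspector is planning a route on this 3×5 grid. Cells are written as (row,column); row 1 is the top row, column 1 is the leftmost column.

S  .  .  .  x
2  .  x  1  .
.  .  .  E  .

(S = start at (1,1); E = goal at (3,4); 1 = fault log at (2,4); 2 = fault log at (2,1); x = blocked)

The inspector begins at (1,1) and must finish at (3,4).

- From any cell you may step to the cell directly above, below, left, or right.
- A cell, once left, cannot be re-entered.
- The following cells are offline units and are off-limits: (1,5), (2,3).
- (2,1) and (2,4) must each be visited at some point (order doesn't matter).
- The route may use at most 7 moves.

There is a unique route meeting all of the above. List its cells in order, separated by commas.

Any route must reach (2,1) and (2,4) and still end at (3,4) within 7 moves, so the order of the required stops is forced.
Route from (1,1): down to (2,1), right to (2,2), up to (1,2), 2× right (reaching (1,4)), 2× down (reaching (3,4)) — 7 moves in all.
Check: all required cells visited; 7 ≤ 7 moves.

(1,1), (2,1), (2,2), (1,2), (1,3), (1,4), (2,4), (3,4)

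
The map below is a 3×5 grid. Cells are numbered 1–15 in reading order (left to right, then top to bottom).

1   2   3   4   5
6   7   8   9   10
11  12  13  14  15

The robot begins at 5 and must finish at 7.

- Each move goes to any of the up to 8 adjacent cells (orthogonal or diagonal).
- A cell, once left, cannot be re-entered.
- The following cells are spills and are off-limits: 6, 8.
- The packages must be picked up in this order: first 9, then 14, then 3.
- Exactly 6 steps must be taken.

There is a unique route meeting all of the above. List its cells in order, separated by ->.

5 -> 9 -> 14 -> 10 -> 4 -> 3 -> 7

The waypoints must appear in the order 9, 14, 3, with no cell reused.
Route from 5: down-left 1 to 9, down 1 to 14, up-right 1 to 10, up-left 1 to 4, left 1 to 3, down-left 1 to 7 — 6 moves in all.
Check: order respected (9 at step 1, 14 at step 2, 3 at step 5); 6 moves as required.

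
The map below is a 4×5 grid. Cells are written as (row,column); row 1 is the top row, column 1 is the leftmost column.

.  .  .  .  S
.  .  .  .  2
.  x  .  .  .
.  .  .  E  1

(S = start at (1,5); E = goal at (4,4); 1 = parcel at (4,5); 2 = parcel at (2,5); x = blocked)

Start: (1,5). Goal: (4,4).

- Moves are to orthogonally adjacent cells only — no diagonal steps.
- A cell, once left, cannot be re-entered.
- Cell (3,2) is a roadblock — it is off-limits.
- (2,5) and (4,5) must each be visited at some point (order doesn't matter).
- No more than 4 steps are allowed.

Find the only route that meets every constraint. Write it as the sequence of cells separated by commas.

(1,5), (2,5), (3,5), (4,5), (4,4)

Any route must reach (2,5) and (4,5) and still end at (4,4) within 4 moves, so the order of the required stops is forced.
Route from (1,5): 3× down (reaching (4,5)), left to (4,4) — 4 moves in all.
Check: all required cells visited; 4 ≤ 4 moves.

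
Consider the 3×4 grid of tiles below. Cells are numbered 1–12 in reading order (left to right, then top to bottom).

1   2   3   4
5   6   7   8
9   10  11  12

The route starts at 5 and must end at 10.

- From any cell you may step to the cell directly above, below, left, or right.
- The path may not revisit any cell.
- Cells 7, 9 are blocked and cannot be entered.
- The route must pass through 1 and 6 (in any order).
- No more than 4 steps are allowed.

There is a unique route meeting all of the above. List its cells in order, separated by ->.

5 -> 1 -> 2 -> 6 -> 10

The budget equals the shortest possible length, so every move has to be on a shortest route through the required cells.
Route from 5: up 1 to 1, right 1 to 2, down 2 to 10 — 4 moves in all.
Check: all required cells visited; 4 ≤ 4 moves.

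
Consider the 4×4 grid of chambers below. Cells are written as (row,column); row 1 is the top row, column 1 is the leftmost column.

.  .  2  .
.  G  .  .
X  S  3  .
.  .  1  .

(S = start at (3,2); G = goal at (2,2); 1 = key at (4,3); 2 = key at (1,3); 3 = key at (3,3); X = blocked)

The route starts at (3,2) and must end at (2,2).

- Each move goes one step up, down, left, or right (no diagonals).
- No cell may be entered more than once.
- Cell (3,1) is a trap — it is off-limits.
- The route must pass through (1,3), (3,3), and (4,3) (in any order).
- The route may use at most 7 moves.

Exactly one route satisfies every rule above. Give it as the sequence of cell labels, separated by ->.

(3,2) -> (4,2) -> (4,3) -> (3,3) -> (2,3) -> (1,3) -> (1,2) -> (2,2)

Any route must reach (1,3), (3,3), and (4,3) and still end at (2,2) within 7 moves, so the order of the required stops is forced.
Route from (3,2): down to (4,2), right to (4,3), 3× up (reaching (1,3)), left to (1,2), down to (2,2) — 7 moves in all.
Check: all required cells visited; 7 ≤ 7 moves.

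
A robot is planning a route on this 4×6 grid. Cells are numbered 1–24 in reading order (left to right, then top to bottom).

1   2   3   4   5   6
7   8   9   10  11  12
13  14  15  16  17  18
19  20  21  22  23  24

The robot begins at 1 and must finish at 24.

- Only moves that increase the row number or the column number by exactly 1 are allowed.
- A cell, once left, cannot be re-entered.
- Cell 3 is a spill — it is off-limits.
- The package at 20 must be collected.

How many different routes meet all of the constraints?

A right/down-only route from 1 to 24 makes exactly 3 down-moves and 5 right-moves in some order.
With no other constraints that would be C(8,3) = 56 routes.
Split at 20 and multiply the segment counts (each segment already excludes blocked cells): 1→20: 4; 20→24: 1; product = 4.
That gives 4 routes.

4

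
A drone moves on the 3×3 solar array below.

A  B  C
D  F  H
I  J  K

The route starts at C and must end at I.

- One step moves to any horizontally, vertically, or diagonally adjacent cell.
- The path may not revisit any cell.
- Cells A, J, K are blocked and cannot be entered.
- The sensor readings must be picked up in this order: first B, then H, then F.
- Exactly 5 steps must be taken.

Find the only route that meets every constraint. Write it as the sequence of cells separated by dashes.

C - B - H - F - D - I

The waypoints must appear in the order B, H, F, with no cell reused.
Route from C: left 1 to B, down-right 1 to H, left 2 to D, down 1 to I — 5 moves in all.
Check: order respected (B at step 1, H at step 2, F at step 3); 5 moves as required.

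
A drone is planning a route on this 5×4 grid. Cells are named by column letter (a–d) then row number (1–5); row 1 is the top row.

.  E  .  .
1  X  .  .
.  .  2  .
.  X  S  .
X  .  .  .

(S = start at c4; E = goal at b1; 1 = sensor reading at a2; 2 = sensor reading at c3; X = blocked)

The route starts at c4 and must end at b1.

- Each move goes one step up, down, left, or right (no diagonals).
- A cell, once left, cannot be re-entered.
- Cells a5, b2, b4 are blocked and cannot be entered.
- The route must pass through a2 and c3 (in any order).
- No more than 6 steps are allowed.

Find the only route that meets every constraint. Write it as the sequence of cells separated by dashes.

Any route must reach a2 and c3 and still end at b1 within 6 moves, so the order of the required stops is forced.
Route from c4: up 1 to c3, left 2 to a3, up 2 to a1, right 1 to b1 — 6 moves in all.
Check: all required cells visited; 6 ≤ 6 moves.

c4 - c3 - b3 - a3 - a2 - a1 - b1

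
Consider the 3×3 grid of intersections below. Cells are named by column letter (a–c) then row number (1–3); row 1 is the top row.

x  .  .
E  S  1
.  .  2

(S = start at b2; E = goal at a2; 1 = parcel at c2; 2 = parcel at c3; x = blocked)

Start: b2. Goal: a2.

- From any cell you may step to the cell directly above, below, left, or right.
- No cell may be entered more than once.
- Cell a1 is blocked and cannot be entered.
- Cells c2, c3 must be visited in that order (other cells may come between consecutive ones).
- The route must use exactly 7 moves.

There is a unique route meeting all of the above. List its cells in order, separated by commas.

The waypoints must appear in the order c2, c3, with no cell reused.
Route from b2: up to b1, right to c1, 2× down (reaching c3), 2× left (reaching a3), up to a2 — 7 moves in all.
Check: order respected (1 at step 3, 2 at step 4); 7 moves as required.

b2, b1, c1, c2, c3, b3, a3, a2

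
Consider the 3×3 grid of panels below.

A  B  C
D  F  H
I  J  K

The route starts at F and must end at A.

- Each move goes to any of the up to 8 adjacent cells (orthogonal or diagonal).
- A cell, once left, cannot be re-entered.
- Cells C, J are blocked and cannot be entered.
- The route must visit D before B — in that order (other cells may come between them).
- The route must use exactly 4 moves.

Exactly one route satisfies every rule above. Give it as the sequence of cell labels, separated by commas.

F, I, D, B, A

The waypoints must appear in the order D, B, with no cell reused.
Route from F: down-left to I, up to D, up-right to B, left to A — 4 moves in all.
Check: order respected (D at step 2, B at step 3); 4 moves as required.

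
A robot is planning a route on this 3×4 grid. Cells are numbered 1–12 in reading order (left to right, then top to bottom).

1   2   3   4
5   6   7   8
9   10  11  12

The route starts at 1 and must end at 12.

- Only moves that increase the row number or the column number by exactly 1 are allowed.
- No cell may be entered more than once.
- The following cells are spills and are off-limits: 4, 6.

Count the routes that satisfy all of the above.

3

A right/down-only route from 1 to 12 makes exactly 2 down-moves and 3 right-moves in some order.
With no other constraints that would be C(5,2) = 10 routes.
Subtract routes through each blocked cell (inclusion–exclusion for overlaps): − through 4: 1 − through 6: 6 → 3.
That gives 3 routes.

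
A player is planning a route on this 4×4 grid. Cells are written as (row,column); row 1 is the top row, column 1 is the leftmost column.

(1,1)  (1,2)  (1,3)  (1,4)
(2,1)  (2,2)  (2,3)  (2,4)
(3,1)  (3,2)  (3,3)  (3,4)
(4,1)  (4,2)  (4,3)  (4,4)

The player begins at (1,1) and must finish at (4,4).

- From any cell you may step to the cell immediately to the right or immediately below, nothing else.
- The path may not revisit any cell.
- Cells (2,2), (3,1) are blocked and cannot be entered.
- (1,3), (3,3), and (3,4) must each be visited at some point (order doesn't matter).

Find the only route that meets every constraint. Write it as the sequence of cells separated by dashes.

Moves only go right or down, so the column and row indices never decrease.
Route from (1,1): right 2 to (1,3), down 2 to (3,3), right 1 to (3,4), down 1 to (4,4) — 6 moves in all.
Check: all required cells visited.

(1,1) - (1,2) - (1,3) - (2,3) - (3,3) - (3,4) - (4,4)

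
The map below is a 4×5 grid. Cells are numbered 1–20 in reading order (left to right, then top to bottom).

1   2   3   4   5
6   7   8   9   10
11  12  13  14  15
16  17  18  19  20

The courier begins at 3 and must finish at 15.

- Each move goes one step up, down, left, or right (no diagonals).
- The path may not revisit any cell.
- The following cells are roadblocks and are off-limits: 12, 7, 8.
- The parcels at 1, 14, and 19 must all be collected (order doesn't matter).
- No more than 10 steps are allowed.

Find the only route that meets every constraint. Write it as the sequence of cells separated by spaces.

3 2 1 6 11 16 17 18 19 14 15

The budget equals the shortest possible length, so every move has to be on a shortest route through the required cells.
Route from 3: 2× left (reaching 1), 3× down (reaching 16), 3× right (reaching 19), up to 14, right to 15 — 10 moves in all.
Check: all required cells visited; 10 ≤ 10 moves.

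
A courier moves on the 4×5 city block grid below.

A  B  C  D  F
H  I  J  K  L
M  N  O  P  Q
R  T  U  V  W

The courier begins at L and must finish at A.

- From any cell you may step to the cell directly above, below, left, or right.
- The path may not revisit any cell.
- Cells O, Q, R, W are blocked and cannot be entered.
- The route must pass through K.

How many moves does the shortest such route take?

5

Any route passes through K somewhere between L and A. Summing Manhattan distances along the two legs (L → K → A) gives a lower bound of 1 + 4 = 5 moves.
A route of 5 moves achieves this: L → K → D → C → B → A.
Since 5 matches the lower bound, it is optimal.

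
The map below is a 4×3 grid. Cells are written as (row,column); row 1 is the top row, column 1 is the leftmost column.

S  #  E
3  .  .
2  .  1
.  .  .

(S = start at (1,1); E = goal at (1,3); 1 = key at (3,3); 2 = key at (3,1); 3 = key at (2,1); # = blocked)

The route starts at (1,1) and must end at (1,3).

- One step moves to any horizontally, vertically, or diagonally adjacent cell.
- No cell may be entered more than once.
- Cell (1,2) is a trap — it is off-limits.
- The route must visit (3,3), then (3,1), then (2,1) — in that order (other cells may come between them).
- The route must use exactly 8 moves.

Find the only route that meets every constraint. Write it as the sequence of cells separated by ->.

The waypoints must appear in the order (3,3), (3,1), (2,1), with no cell reused.
Route from (1,1): 2× down-right (reaching (3,3)), down-left to (4,2), up-left to (3,1), up to (2,1), down-right to (3,2), up-right to (2,3), up to (1,3) — 8 moves in all.
Check: order respected (1 at step 2, 2 at step 4, 3 at step 5); 8 moves as required.

(1,1) -> (2,2) -> (3,3) -> (4,2) -> (3,1) -> (2,1) -> (3,2) -> (2,3) -> (1,3)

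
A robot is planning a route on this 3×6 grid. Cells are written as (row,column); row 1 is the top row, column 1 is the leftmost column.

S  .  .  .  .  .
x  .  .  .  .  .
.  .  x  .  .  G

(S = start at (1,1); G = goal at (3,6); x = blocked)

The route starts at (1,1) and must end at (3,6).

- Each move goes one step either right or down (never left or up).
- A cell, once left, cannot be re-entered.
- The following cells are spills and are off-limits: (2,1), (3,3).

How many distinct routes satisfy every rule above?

12

A right/down-only route from (1,1) to (3,6) makes exactly 2 down-moves and 5 right-moves in some order.
With no other constraints that would be C(7,2) = 21 routes.
Subtract routes through each blocked cell (inclusion–exclusion for overlaps): − through (2,1): 6 − through (3,3): 6 + through (2,1)&(3,3): 3 → 12.
That gives 12 routes.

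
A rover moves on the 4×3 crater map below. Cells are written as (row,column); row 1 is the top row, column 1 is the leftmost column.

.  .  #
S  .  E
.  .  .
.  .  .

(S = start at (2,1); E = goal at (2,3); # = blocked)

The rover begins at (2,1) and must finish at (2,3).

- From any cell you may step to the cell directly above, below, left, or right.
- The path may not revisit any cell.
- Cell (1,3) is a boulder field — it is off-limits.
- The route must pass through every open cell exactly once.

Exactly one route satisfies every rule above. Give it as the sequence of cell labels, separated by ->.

(2,1) -> (1,1) -> (1,2) -> (2,2) -> (3,2) -> (3,1) -> (4,1) -> (4,2) -> (4,3) -> (3,3) -> (2,3)

Need to visit all 11 open cells exactly once, starting at (2,1) and ending at (2,3).
Cell (1,2) has only two open neighbours ((2,2) and (1,1)), so the path must pass straight through it: one of those is the cell it's entered from and the other is where it exits.
Route from (2,1): up to (1,1), right to (1,2), 2× down (reaching (3,2)), left to (3,1), down to (4,1), 2× right (reaching (4,3)), 2× up (reaching (2,3)) — 10 moves in all.
Check: all 11 open cells covered.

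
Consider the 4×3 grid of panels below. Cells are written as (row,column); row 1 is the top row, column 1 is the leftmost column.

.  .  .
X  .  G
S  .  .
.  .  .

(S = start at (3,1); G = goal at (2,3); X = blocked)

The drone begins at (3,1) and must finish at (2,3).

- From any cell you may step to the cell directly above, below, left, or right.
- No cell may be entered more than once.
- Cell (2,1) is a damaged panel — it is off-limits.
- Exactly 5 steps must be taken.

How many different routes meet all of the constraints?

5

Need simple routes of exactly 5 moves from (3,1) to (2,3) (Manhattan distance 3, so 1 moves are spent on a detour and 1 undoing it).
Enumerating: (3,1) (4,1) (4,2) (3,2) (2,2) (2,3) | (3,1) (4,1) (4,2) (3,2) (3,3) (2,3) | (3,1) (4,1) (4,2) (4,3) (3,3) (2,3) | (3,1) (3,2) (2,2) (1,2) (1,3) (2,3) | (3,1) (3,2) (4,2) (4,3) (3,3) (2,3).
That gives 5 routes.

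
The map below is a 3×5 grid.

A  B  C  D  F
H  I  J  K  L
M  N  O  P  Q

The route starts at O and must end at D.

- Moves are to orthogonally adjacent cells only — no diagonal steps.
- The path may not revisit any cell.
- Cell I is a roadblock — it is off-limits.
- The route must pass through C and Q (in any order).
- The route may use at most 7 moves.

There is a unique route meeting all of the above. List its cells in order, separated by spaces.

O P Q L K J C D

Any route must reach C and Q and still end at D within 7 moves, so the order of the required stops is forced.
Route from O: right 2 to Q, up 1 to L, left 2 to J, up 1 to C, right 1 to D — 7 moves in all.
Check: all required cells visited; 7 ≤ 7 moves.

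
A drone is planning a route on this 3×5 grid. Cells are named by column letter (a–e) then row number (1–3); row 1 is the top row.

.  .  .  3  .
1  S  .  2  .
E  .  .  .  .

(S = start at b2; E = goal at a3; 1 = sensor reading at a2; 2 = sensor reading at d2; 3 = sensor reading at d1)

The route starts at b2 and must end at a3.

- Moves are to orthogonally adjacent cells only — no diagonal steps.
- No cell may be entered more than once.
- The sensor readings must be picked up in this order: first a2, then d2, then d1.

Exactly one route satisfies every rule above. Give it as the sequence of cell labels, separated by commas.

The waypoints must appear in the order a2, d2, d1, with no cell reused.
Route from b2: left to a2, up to a1, 2× right (reaching c1), down to c2, right to d2, up to d1, right to e1, 2× down (reaching e3), 4× left (reaching a3) — 14 moves in all.
Check: order respected (1 at step 1, 2 at step 6, 3 at step 7).

b2, a2, a1, b1, c1, c2, d2, d1, e1, e2, e3, d3, c3, b3, a3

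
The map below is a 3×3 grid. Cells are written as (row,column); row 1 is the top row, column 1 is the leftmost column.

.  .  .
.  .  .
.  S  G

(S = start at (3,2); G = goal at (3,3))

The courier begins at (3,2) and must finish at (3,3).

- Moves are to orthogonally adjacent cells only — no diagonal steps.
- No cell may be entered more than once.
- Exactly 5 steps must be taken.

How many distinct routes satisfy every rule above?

2

Need simple routes of exactly 5 moves from (3,2) to (3,3) (Manhattan distance 1, so 2 moves are spent on a detour and 2 undoing it).
Enumerating: (3,2) (2,2) (1,2) (1,3) (2,3) (3,3) | (3,2) (3,1) (2,1) (2,2) (2,3) (3,3).
That gives 2 routes.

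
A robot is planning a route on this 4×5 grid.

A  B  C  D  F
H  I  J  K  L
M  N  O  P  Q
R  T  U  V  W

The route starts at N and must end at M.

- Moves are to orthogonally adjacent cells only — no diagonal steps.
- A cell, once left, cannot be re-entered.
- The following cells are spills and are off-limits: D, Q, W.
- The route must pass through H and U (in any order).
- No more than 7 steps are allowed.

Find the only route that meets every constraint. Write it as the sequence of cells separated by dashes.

The 7-move cap with required stops at H, U leaves no slack for detours.
Route from N: down 1 to T, right 1 to U, up 2 to J, left 2 to H, down 1 to M — 7 moves in all.
Check: all required cells visited; 7 ≤ 7 moves.

N - T - U - O - J - I - H - M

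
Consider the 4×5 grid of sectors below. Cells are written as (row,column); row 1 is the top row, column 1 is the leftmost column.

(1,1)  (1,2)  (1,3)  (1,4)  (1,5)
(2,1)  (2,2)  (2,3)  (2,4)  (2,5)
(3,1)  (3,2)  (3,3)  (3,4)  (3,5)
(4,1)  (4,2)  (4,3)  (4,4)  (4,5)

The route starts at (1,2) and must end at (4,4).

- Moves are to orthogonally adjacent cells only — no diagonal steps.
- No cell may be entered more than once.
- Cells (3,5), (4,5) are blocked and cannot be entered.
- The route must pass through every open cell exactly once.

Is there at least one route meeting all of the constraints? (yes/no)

yes

One route that works: (1,2) → (1,1) → (2,1) → (3,1) → (4,1) → (4,2) → (3,2) → (2,2) → (2,3) → (1,3) → (1,4) → (1,5) → (2,5) → (2,4) → (3,4) → (3,3) → (4,3) → (4,4).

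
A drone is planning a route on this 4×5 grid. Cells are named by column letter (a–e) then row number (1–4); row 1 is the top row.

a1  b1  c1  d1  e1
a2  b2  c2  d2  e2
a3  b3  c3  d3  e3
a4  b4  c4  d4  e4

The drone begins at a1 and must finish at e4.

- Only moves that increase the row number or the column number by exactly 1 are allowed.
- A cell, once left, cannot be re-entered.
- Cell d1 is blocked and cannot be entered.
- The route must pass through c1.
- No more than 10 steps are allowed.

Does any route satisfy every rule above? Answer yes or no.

One route that works: a1 → b1 → c1 → c2 → c3 → c4 → d4 → e4.

yes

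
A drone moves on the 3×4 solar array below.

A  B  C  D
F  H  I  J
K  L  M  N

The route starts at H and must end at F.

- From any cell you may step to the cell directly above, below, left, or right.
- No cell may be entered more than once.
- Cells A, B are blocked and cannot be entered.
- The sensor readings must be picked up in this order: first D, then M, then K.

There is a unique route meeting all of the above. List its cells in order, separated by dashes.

H - I - C - D - J - N - M - L - K - F

The waypoints must appear in the order D, M, K, with no cell reused.
Route from H: right to I, up to C, right to D, 2× down (reaching N), 3× left (reaching K), up to F — 9 moves in all.
Check: order respected (D at step 3, M at step 6, K at step 8).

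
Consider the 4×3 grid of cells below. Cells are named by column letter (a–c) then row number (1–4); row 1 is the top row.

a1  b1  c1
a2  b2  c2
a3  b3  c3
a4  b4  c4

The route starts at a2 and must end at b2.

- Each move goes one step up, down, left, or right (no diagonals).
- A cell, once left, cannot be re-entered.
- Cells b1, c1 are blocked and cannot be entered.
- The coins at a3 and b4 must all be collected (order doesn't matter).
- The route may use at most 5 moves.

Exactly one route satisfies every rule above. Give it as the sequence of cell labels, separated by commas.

a2, a3, a4, b4, b3, b2

The 5-move cap with required stops at a3, b4 leaves no slack for detours.
Route from a2: 2× down (reaching a4), right to b4, 2× up (reaching b2) — 5 moves in all.
Check: all required cells visited; 5 ≤ 5 moves.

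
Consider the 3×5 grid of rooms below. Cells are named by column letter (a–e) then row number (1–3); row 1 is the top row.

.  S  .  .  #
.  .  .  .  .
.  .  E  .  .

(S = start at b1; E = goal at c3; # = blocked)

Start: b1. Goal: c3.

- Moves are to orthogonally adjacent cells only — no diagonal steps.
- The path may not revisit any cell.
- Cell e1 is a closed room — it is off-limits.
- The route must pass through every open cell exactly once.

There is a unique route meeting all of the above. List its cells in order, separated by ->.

Need to visit all 14 open cells exactly once, starting at b1 and ending at c3.
Route from b1: left to a1, 2× down (reaching a3), right to b3, up to b2, right to c2, up to c1, right to d1, down to d2, right to e2, down to e3, 2× left (reaching c3) — 13 moves in all.
Check: all 14 open cells covered.

b1 -> a1 -> a2 -> a3 -> b3 -> b2 -> c2 -> c1 -> d1 -> d2 -> e2 -> e3 -> d3 -> c3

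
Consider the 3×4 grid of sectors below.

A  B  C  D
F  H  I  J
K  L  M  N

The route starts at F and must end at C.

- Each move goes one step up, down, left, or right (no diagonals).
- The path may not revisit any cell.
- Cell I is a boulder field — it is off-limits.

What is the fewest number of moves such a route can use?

The Manhattan distance from F to C is |2−1| + |1−3| = 3, so at least 3 moves are needed.
A route of 3 moves achieves this: F → A → B → C.
Since 3 matches the lower bound, it is optimal.

3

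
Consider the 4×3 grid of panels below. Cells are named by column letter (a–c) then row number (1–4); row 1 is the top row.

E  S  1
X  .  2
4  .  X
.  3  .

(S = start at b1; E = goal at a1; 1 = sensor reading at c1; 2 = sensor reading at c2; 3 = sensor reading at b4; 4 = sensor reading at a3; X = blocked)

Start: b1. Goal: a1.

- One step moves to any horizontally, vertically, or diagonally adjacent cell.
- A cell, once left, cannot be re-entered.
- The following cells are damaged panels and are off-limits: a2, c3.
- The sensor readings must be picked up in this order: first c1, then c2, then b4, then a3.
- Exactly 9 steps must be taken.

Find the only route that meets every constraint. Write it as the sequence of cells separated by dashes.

The waypoints must appear in the order c1, c2, b4, a3, with no cell reused.
Route from b1: right to c1, down to c2, down-left to b3, down-right to c4, 2× left (reaching a4), up to a3, up-right to b2, up-left to a1 — 9 moves in all.
Check: order respected (1 at step 1, 2 at step 2, 3 at step 5, 4 at step 7); 9 moves as required.

b1 - c1 - c2 - b3 - c4 - b4 - a4 - a3 - b2 - a1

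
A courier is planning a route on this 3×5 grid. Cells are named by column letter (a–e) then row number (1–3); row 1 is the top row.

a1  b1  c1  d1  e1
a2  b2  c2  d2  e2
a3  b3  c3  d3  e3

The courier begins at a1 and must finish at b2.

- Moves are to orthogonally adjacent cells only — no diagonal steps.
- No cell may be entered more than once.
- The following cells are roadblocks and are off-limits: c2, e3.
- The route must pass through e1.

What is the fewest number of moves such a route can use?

10

Any route passes through e1 somewhere between a1 and b2. Summing Manhattan distances along the two legs (a1 → e1 → b2) gives a lower bound of 4 + 4 = 8 moves.
The shortest route satisfying every rule uses 10 moves: a1 → b1 → c1 → d1 → e1 → e2 → d2 → d3 → c3 → b3 → b2.
The bound of 8 isn't tight here; checking systematically, no route of length 8 through 9 satisfies every constraint, so 10 is the minimum.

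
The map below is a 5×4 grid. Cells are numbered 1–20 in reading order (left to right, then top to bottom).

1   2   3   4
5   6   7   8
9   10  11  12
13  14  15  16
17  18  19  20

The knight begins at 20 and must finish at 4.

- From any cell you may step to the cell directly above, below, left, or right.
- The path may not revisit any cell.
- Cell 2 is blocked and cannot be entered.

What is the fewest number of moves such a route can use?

The Manhattan distance from 20 to 4 is |5−1| + |4−4| = 4, so at least 4 moves are needed.
A route of 4 moves achieves this: 20 → 16 → 12 → 8 → 4.
Since 4 matches the lower bound, it is optimal.

4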